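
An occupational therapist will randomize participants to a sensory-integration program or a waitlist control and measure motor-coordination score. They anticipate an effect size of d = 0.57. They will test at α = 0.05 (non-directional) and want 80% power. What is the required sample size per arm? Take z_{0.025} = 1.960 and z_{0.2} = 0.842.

For two independent groups with equal n: n = 2·((z_{α/2} + z_β) / d)².
z_{α/2} + z_β = 1.960 + 0.842 = 2.802.
n = 2 × (2.802 / 0.57)² = 2 × 4.916² = 2 × 24.16 = 48.3.
Round up to the next whole participant.

n = 49 per group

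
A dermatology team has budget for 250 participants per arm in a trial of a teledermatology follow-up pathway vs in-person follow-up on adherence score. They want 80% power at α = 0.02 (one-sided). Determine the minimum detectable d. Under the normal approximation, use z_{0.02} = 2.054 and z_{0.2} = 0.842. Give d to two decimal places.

d_min ≈ 0.26

For two independent groups of n = 250 each: d_min = (z_{α} + z_β)·√(2/n).
z-sum = 2.054 + 0.842 = 2.896.
d_min = 2.896 × √(2/250) = 2.896 × 0.0894 = 0.259.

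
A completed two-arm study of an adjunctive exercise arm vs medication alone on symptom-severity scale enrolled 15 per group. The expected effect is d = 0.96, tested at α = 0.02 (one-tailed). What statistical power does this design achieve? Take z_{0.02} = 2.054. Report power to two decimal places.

power ≈ 0.72

For two equal groups, power = Φ(d·√(n/2) − z_{α}).
d·√(n/2) = 0.96 × √(15/2) = 0.96 × 2.739 = 2.629.
z_β = 2.629 − 2.054 = 0.575.
Power = Φ(0.575) = 0.717.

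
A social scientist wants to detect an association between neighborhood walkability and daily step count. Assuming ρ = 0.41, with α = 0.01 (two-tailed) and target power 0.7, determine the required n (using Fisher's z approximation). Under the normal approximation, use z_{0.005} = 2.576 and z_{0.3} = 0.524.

n = 54

Fisher's z: C = ½·ln((1+r)/(1−r)) = ½·ln(2.3898) = 0.4356.
n = ((z_{α/2} + z_β)/C)² + 3.
(2.576 + 0.524) / 0.4356 = 3.100 / 0.4356 = 7.117.
n = 7.117² + 3 = 50.65 + 3 = 53.6.
Round up.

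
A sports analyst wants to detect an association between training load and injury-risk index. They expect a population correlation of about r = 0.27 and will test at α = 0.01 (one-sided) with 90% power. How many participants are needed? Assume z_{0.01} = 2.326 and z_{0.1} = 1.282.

n = 173

Fisher's z: C = ½·ln((1+r)/(1−r)) = ½·ln(1.7397) = 0.2769.
n = ((z_{α} + z_β)/C)² + 3.
(2.326 + 1.282) / 0.2769 = 3.608 / 0.2769 = 13.030.
n = 13.030² + 3 = 169.78 + 3 = 172.8.
Round up.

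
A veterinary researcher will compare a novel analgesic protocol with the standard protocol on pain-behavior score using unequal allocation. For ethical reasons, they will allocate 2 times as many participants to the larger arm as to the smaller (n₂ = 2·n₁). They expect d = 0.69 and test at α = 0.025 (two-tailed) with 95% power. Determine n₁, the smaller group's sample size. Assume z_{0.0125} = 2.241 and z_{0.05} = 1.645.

n₁ = 48

With allocation ratio k = n₂/n₁ = 2, Var(x̄₁−x̄₂) = σ²(1/n₁ + 1/(k·n₁)) = σ²·(k+1)/(k·n₁).
So n₁ = (1 + 1/k)·((z_{α/2} + z_β)/d)² = 1.500 × (3.886/0.69)².
n₁ = 1.500 × 31.72 = 47.6.
Round up: n₁ = 48, giving n₂ = 2 × 48 = 96.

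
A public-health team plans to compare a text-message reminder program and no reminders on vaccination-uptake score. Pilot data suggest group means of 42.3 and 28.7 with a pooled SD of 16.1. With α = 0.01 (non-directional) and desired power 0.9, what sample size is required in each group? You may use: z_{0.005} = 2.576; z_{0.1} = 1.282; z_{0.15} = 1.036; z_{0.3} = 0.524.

Cohen's d = |M₁ − M₂| / SD_pooled = |42.3 − 28.7| / 16.1 = 13.6 / 16.1 = 0.845.
For two independent groups with equal n: n = 2·((z_{α/2} + z_β) / d)².
z_{α/2} + z_β = 2.576 + 1.282 = 3.858.
n = 2 × (3.858 / 0.845)² = 2 × 4.566² = 2 × 20.85 = 41.7.
Round up to the next whole participant.

n = 42 per group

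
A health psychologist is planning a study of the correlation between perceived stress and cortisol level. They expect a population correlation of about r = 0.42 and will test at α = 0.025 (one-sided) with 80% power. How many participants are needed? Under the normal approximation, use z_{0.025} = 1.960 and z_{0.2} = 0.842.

n = 43

Fisher's z: C = ½·ln((1+r)/(1−r)) = ½·ln(2.4483) = 0.4477.
n = ((z_{α} + z_β)/C)² + 3.
(1.960 + 0.842) / 0.4477 = 2.802 / 0.4477 = 6.259.
n = 6.259² + 3 = 39.17 + 3 = 42.2.
Round up.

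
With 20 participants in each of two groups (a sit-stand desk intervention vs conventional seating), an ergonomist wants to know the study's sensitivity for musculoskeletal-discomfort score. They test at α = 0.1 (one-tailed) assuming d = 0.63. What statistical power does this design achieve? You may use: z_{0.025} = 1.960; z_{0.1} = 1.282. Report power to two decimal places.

For two equal groups, power = Φ(d·√(n/2) − z_{α}).
d·√(n/2) = 0.63 × √(20/2) = 0.63 × 3.162 = 1.992.
z_β = 1.992 − 1.282 = 0.710.
Power = Φ(0.710) = 0.761.

power ≈ 0.76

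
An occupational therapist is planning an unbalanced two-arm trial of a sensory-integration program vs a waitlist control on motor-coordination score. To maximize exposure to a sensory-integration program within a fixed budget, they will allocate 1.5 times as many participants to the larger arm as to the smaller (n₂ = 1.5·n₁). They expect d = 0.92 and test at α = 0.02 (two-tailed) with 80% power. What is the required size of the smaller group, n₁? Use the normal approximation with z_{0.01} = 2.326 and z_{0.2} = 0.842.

With allocation ratio k = n₂/n₁ = 1.5, Var(x̄₁−x̄₂) = σ²(1/n₁ + 1/(k·n₁)) = σ²·(k+1)/(k·n₁).
So n₁ = (1 + 1/k)·((z_{α/2} + z_β)/d)² = 1.667 × (3.168/0.92)².
n₁ = 1.667 × 11.86 = 19.8.
Round up: n₁ = 20, giving n₂ = 1.5 × 20 = 30.

n₁ = 20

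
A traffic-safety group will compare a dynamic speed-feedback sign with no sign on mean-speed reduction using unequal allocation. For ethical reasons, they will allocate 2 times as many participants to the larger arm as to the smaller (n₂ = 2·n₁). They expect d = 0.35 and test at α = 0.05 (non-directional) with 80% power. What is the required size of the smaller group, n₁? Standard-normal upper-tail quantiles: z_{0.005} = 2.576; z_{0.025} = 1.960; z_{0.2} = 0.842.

n₁ = 97

With allocation ratio k = n₂/n₁ = 2, Var(x̄₁−x̄₂) = σ²(1/n₁ + 1/(k·n₁)) = σ²·(k+1)/(k·n₁).
So n₁ = (1 + 1/k)·((z_{α/2} + z_β)/d)² = 1.500 × (2.802/0.35)².
n₁ = 1.500 × 64.09 = 96.1.
Round up: n₁ = 97, giving n₂ = 2 × 97 = 194.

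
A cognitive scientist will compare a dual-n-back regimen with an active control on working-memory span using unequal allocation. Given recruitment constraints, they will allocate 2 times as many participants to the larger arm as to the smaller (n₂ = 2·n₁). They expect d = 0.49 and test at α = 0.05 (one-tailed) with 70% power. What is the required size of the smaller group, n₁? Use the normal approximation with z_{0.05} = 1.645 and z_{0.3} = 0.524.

With allocation ratio k = n₂/n₁ = 2, Var(x̄₁−x̄₂) = σ²(1/n₁ + 1/(k·n₁)) = σ²·(k+1)/(k·n₁).
So n₁ = (1 + 1/k)·((z_{α} + z_β)/d)² = 1.500 × (2.169/0.49)².
n₁ = 1.500 × 19.59 = 29.4.
Round up: n₁ = 30, giving n₂ = 2 × 30 = 60.

n₁ = 30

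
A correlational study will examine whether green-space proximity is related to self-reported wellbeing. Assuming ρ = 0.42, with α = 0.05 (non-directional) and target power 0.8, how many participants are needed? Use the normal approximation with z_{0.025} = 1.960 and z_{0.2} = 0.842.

Fisher's z: C = ½·ln((1+r)/(1−r)) = ½·ln(2.4483) = 0.4477.
n = ((z_{α/2} + z_β)/C)² + 3.
(1.960 + 0.842) / 0.4477 = 2.802 / 0.4477 = 6.259.
n = 6.259² + 3 = 39.17 + 3 = 42.2.
Round up.

n = 43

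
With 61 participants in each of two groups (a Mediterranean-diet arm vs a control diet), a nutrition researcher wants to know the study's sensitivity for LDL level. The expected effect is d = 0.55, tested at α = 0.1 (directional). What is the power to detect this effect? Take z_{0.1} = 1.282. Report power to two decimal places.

power ≈ 0.96

For two equal groups, power = Φ(d·√(n/2) − z_{α}).
d·√(n/2) = 0.55 × √(61/2) = 0.55 × 5.523 = 3.037.
z_β = 3.037 − 1.282 = 1.755.
Power = Φ(1.755) = 0.960.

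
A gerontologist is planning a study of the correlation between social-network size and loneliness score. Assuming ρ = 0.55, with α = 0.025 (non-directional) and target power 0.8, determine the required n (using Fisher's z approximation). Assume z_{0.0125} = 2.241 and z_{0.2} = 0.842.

n = 28

Fisher's z: C = ½·ln((1+r)/(1−r)) = ½·ln(3.4444) = 0.6184.
n = ((z_{α/2} + z_β)/C)² + 3.
(2.241 + 0.842) / 0.6184 = 3.083 / 0.6184 = 4.985.
n = 4.985² + 3 = 24.85 + 3 = 27.9.
Round up.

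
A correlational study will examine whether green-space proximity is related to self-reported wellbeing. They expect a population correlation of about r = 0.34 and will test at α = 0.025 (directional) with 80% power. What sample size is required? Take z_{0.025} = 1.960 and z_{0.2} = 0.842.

n = 66

Fisher's z: C = ½·ln((1+r)/(1−r)) = ½·ln(2.0303) = 0.3541.
n = ((z_{α} + z_β)/C)² + 3.
(1.960 + 0.842) / 0.3541 = 2.802 / 0.3541 = 7.913.
n = 7.913² + 3 = 62.62 + 3 = 65.6.
Round up.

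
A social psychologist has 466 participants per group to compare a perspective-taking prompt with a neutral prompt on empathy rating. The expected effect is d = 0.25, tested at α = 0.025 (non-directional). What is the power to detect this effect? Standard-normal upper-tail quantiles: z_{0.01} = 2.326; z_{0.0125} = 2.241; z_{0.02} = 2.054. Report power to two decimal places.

power ≈ 0.94

For two equal groups, power = Φ(d·√(n/2) − z_{α/2}).
d·√(n/2) = 0.25 × √(466/2) = 0.25 × 15.264 = 3.816.
z_β = 3.816 − 2.241 = 1.575.
Power = Φ(1.575) = 0.942.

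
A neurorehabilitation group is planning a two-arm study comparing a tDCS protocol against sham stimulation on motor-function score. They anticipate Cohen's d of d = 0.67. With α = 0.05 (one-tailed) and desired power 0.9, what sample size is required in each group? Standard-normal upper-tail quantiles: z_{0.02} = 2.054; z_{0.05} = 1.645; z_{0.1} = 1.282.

For two independent groups with equal n: n = 2·((z_{α} + z_β) / d)².
z_{α} + z_β = 1.645 + 1.282 = 2.927.
n = 2 × (2.927 / 0.67)² = 2 × 4.369² = 2 × 19.09 = 38.2.
Round up to the next whole participant.

n = 39 per group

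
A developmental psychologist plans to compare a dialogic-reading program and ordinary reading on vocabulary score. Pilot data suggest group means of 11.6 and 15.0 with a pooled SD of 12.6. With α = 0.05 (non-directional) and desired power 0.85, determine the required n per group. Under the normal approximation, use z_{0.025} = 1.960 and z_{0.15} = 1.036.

n = 247 per group

Cohen's d = |M₁ − M₂| / SD_pooled = |11.6 − 15.0| / 12.6 = 3.4 / 12.6 = 0.270.
For two independent groups with equal n: n = 2·((z_{α/2} + z_β) / d)².
z_{α/2} + z_β = 1.960 + 1.036 = 2.996.
n = 2 × (2.996 / 0.270)² = 2 × 11.096² = 2 × 123.13 = 246.3.
Round up to the next whole participant.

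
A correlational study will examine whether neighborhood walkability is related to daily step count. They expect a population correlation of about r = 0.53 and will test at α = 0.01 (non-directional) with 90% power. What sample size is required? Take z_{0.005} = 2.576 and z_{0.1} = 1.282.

Fisher's z: C = ½·ln((1+r)/(1−r)) = ½·ln(3.2553) = 0.5901.
n = ((z_{α/2} + z_β)/C)² + 3.
(2.576 + 1.282) / 0.5901 = 3.858 / 0.5901 = 6.538.
n = 6.538² + 3 = 42.74 + 3 = 45.7.
Round up.

n = 46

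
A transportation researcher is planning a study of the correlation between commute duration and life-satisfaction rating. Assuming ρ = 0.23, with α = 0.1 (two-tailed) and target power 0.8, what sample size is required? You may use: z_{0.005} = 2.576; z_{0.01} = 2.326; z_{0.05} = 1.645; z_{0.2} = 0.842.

Fisher's z: C = ½·ln((1+r)/(1−r)) = ½·ln(1.5974) = 0.2342.
n = ((z_{α/2} + z_β)/C)² + 3.
(1.645 + 0.842) / 0.2342 = 2.487 / 0.2342 = 10.619.
n = 10.619² + 3 = 112.77 + 3 = 115.8.
Round up.

n = 116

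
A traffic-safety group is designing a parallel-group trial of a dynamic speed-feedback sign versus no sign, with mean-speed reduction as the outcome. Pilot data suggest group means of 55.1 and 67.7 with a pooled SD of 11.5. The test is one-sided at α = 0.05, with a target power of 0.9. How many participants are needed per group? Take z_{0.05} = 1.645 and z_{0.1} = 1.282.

n = 15 per group

Cohen's d = |M₁ − M₂| / SD_pooled = |55.1 − 67.7| / 11.5 = 12.6 / 11.5 = 1.096.
For two independent groups with equal n: n = 2·((z_{α} + z_β) / d)².
z_{α} + z_β = 1.645 + 1.282 = 2.927.
n = 2 × (2.927 / 1.096)² = 2 × 2.671² = 2 × 7.13 = 14.3.
Round up to the next whole participant.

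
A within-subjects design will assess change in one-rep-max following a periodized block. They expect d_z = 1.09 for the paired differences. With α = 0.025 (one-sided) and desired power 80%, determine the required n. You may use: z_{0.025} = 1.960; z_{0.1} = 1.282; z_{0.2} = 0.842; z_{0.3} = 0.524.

n = 7 pairs

For a paired (one-sample on differences) test: n = ((z_{α} + z_β) / d)².
z_{α} + z_β = 1.960 + 0.842 = 2.802.
n = (2.802 / 1.09)² = 2.571² = 6.61.
Round up.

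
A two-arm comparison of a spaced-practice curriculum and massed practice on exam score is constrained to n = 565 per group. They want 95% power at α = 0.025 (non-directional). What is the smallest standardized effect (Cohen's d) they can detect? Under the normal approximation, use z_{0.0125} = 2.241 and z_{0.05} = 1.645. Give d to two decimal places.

For two independent groups of n = 565 each: d_min = (z_{α/2} + z_β)·√(2/n).
z-sum = 2.241 + 1.645 = 3.886.
d_min = 3.886 × √(2/565) = 3.886 × 0.0595 = 0.231.

d_min ≈ 0.23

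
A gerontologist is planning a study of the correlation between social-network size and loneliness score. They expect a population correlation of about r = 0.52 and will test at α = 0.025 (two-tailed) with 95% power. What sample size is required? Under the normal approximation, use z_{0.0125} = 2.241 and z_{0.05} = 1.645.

n = 49

Fisher's z: C = ½·ln((1+r)/(1−r)) = ½·ln(3.1667) = 0.5763.
n = ((z_{α/2} + z_β)/C)² + 3.
(2.241 + 1.645) / 0.5763 = 3.886 / 0.5763 = 6.743.
n = 6.743² + 3 = 45.47 + 3 = 48.5.
Round up.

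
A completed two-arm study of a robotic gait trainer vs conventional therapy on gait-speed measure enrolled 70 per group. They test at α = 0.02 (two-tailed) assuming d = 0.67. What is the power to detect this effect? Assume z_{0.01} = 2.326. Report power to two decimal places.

For two equal groups, power = Φ(d·√(n/2) − z_{α/2}).
d·√(n/2) = 0.67 × √(70/2) = 0.67 × 5.916 = 3.964.
z_β = 3.964 − 2.326 = 1.638.
Power = Φ(1.638) = 0.949.

power ≈ 0.95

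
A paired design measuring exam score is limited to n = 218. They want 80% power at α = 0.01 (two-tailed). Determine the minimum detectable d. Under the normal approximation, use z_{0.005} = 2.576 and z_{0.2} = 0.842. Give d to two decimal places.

For a single sample (or paired design) of n = 218: d_min = (z_{α/2} + z_β)/√n.
z-sum = 2.576 + 0.842 = 3.418.
d_min = 3.418 / √218 = 3.418 / 14.765 = 0.231.

d_min ≈ 0.23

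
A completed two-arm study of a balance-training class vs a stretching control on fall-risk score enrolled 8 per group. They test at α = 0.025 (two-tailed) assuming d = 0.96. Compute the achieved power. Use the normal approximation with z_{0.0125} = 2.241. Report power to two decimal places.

For two equal groups, power = Φ(d·√(n/2) − z_{α/2}).
d·√(n/2) = 0.96 × √(8/2) = 0.96 × 2.000 = 1.920.
z_β = 1.920 − 2.241 = -0.321.
Power = Φ(-0.321) = 0.374.

power ≈ 0.37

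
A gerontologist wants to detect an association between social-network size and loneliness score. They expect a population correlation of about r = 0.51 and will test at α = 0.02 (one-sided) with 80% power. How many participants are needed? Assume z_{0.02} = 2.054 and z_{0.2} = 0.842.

n = 30

Fisher's z: C = ½·ln((1+r)/(1−r)) = ½·ln(3.0816) = 0.5627.
n = ((z_{α} + z_β)/C)² + 3.
(2.054 + 0.842) / 0.5627 = 2.896 / 0.5627 = 5.147.
n = 5.147² + 3 = 26.49 + 3 = 29.5.
Round up.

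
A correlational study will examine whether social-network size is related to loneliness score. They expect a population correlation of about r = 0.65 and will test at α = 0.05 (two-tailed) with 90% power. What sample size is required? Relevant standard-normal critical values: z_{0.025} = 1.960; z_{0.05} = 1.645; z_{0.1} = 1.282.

n = 21

Fisher's z: C = ½·ln((1+r)/(1−r)) = ½·ln(4.7143) = 0.7753.
n = ((z_{α/2} + z_β)/C)² + 3.
(1.960 + 1.282) / 0.7753 = 3.242 / 0.7753 = 4.182.
n = 4.182² + 3 = 17.49 + 3 = 20.5.
Round up.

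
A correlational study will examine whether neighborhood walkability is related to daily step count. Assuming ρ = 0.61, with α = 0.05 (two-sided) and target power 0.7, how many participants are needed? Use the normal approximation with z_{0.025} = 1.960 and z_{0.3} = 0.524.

Fisher's z: C = ½·ln((1+r)/(1−r)) = ½·ln(4.1282) = 0.7089.
n = ((z_{α/2} + z_β)/C)² + 3.
(1.960 + 0.524) / 0.7089 = 2.484 / 0.7089 = 3.504.
n = 3.504² + 3 = 12.28 + 3 = 15.3.
Round up.

n = 16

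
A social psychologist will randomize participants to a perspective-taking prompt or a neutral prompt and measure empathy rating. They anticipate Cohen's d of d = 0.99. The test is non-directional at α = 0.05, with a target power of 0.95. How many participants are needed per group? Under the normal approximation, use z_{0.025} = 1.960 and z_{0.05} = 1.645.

n = 27 per group

For two independent groups with equal n: n = 2·((z_{α/2} + z_β) / d)².
z_{α/2} + z_β = 1.960 + 1.645 = 3.605.
n = 2 × (3.605 / 0.99)² = 2 × 3.641² = 2 × 13.26 = 26.5.
Round up to the next whole participant.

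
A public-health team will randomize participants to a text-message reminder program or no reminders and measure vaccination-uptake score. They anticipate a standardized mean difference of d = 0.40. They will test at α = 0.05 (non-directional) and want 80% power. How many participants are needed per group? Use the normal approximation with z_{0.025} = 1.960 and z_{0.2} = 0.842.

For two independent groups with equal n: n = 2·((z_{α/2} + z_β) / d)².
z_{α/2} + z_β = 1.960 + 0.842 = 2.802.
n = 2 × (2.802 / 0.40)² = 2 × 7.005² = 2 × 49.07 = 98.1.
Round up to the next whole participant.

n = 99 per group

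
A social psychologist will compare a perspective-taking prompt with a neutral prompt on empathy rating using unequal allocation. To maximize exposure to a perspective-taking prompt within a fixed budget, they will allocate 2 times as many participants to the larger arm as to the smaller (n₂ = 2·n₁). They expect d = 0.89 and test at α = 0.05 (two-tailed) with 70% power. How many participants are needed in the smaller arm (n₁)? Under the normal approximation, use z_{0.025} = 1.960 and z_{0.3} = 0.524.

n₁ = 12

With allocation ratio k = n₂/n₁ = 2, Var(x̄₁−x̄₂) = σ²(1/n₁ + 1/(k·n₁)) = σ²·(k+1)/(k·n₁).
So n₁ = (1 + 1/k)·((z_{α/2} + z_β)/d)² = 1.500 × (2.484/0.89)².
n₁ = 1.500 × 7.79 = 11.7.
Round up: n₁ = 12, giving n₂ = 2 × 12 = 24.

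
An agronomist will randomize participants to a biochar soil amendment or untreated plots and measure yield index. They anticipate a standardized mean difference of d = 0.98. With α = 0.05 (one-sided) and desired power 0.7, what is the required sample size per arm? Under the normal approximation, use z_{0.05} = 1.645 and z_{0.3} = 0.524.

n = 10 per group

For two independent groups with equal n: n = 2·((z_{α} + z_β) / d)².
z_{α} + z_β = 1.645 + 0.524 = 2.169.
n = 2 × (2.169 / 0.98)² = 2 × 2.213² = 2 × 4.90 = 9.8.
Round up to the next whole participant.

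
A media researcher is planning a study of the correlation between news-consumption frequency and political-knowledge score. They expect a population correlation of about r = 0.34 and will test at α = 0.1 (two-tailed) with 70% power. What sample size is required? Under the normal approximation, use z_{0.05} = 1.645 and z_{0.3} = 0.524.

n = 41

Fisher's z: C = ½·ln((1+r)/(1−r)) = ½·ln(2.0303) = 0.3541.
n = ((z_{α/2} + z_β)/C)² + 3.
(1.645 + 0.524) / 0.3541 = 2.169 / 0.3541 = 6.125.
n = 6.125² + 3 = 37.52 + 3 = 40.5.
Round up.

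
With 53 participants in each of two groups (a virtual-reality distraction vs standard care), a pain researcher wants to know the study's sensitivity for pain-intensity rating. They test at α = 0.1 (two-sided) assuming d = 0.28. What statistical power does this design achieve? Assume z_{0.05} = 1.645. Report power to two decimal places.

For two equal groups, power = Φ(d·√(n/2) − z_{α/2}).
d·√(n/2) = 0.28 × √(53/2) = 0.28 × 5.148 = 1.441.
z_β = 1.441 − 1.645 = -0.204.
Power = Φ(-0.204) = 0.419.

power ≈ 0.42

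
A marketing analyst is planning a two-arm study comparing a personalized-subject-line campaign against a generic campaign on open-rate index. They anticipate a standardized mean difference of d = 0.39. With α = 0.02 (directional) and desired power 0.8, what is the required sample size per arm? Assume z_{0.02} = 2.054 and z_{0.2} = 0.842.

For two independent groups with equal n: n = 2·((z_{α} + z_β) / d)².
z_{α} + z_β = 2.054 + 0.842 = 2.896.
n = 2 × (2.896 / 0.39)² = 2 × 7.426² = 2 × 55.14 = 110.3.
Round up to the next whole participant.

n = 111 per group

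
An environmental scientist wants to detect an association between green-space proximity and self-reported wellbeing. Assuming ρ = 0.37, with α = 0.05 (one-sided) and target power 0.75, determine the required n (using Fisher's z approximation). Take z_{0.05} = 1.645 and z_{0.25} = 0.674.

Fisher's z: C = ½·ln((1+r)/(1−r)) = ½·ln(2.1746) = 0.3884.
n = ((z_{α} + z_β)/C)² + 3.
(1.645 + 0.674) / 0.3884 = 2.319 / 0.3884 = 5.971.
n = 5.971² + 3 = 35.65 + 3 = 38.6.
Round up.

n = 39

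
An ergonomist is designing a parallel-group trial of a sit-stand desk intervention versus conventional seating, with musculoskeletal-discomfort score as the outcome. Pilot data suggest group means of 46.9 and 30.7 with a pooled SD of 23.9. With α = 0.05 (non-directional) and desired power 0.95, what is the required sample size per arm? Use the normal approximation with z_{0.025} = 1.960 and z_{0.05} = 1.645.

n = 57 per group

Cohen's d = |M₁ − M₂| / SD_pooled = |46.9 − 30.7| / 23.9 = 16.2 / 23.9 = 0.678.
For two independent groups with equal n: n = 2·((z_{α/2} + z_β) / d)².
z_{α/2} + z_β = 1.960 + 1.645 = 3.605.
n = 2 × (3.605 / 0.678)² = 2 × 5.317² = 2 × 28.27 = 56.5.
Round up to the next whole participant.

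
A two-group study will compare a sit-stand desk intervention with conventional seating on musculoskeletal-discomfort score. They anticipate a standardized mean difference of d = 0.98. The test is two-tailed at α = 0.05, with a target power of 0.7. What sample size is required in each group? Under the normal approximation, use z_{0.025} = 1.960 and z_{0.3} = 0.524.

n = 13 per group

For two independent groups with equal n: n = 2·((z_{α/2} + z_β) / d)².
z_{α/2} + z_β = 1.960 + 0.524 = 2.484.
n = 2 × (2.484 / 0.98)² = 2 × 2.535² = 2 × 6.42 = 12.8.
Round up to the next whole participant.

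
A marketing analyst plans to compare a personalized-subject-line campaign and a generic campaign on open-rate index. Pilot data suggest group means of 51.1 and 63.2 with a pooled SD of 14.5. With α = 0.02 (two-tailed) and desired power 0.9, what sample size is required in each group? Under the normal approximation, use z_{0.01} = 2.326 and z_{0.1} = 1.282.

n = 38 per group

Cohen's d = |M₁ − M₂| / SD_pooled = |51.1 − 63.2| / 14.5 = 12.1 / 14.5 = 0.834.
For two independent groups with equal n: n = 2·((z_{α/2} + z_β) / d)².
z_{α/2} + z_β = 2.326 + 1.282 = 3.608.
n = 2 × (3.608 / 0.834)² = 2 × 4.326² = 2 × 18.72 = 37.4.
Round up to the next whole participant.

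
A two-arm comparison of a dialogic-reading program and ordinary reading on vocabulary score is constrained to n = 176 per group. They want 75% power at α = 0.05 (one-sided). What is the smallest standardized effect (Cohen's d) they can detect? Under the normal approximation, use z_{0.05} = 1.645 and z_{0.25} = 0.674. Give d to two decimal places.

For two independent groups of n = 176 each: d_min = (z_{α} + z_β)·√(2/n).
z-sum = 1.645 + 0.674 = 2.319.
d_min = 2.319 × √(2/176) = 2.319 × 0.1066 = 0.247.

d_min ≈ 0.25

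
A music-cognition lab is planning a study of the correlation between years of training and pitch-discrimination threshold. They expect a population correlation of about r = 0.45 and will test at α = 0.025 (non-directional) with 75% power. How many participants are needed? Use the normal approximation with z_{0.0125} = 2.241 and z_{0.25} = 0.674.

n = 40

Fisher's z: C = ½·ln((1+r)/(1−r)) = ½·ln(2.6364) = 0.4847.
n = ((z_{α/2} + z_β)/C)² + 3.
(2.241 + 0.674) / 0.4847 = 2.915 / 0.4847 = 6.014.
n = 6.014² + 3 = 36.17 + 3 = 39.2.
Round up.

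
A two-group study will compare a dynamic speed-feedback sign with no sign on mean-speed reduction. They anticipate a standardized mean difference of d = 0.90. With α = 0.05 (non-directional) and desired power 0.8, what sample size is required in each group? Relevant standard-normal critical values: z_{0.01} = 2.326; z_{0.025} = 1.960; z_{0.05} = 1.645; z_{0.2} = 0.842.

n = 20 per group

For two independent groups with equal n: n = 2·((z_{α/2} + z_β) / d)².
z_{α/2} + z_β = 1.960 + 0.842 = 2.802.
n = 2 × (2.802 / 0.90)² = 2 × 3.113² = 2 × 9.69 = 19.4.
Round up to the next whole participant.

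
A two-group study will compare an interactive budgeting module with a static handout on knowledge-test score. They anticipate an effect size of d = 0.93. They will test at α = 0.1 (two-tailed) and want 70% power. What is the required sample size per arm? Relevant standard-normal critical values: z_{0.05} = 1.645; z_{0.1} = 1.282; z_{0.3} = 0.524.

For two independent groups with equal n: n = 2·((z_{α/2} + z_β) / d)².
z_{α/2} + z_β = 1.645 + 0.524 = 2.169.
n = 2 × (2.169 / 0.93)² = 2 × 2.332² = 2 × 5.44 = 10.9.
Round up to the next whole participant.

n = 11 per group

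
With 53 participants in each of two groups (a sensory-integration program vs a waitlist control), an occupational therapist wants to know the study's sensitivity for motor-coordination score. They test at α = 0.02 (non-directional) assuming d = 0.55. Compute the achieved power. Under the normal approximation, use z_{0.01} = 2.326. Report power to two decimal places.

power ≈ 0.69

For two equal groups, power = Φ(d·√(n/2) − z_{α/2}).
d·√(n/2) = 0.55 × √(53/2) = 0.55 × 5.148 = 2.831.
z_β = 2.831 − 2.326 = 0.505.
Power = Φ(0.505) = 0.693.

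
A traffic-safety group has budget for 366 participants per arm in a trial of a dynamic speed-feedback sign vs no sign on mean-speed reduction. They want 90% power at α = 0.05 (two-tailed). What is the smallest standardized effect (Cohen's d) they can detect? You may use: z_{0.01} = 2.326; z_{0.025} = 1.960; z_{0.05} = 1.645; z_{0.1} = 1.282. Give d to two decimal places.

For two independent groups of n = 366 each: d_min = (z_{α/2} + z_β)·√(2/n).
z-sum = 1.960 + 1.282 = 3.242.
d_min = 3.242 × √(2/366) = 3.242 × 0.0739 = 0.240.

d_min ≈ 0.24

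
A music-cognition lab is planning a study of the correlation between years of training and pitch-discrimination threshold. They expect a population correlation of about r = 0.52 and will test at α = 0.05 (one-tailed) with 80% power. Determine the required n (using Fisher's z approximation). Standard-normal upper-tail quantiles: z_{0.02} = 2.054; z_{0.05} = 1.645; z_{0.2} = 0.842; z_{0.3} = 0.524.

n = 22

Fisher's z: C = ½·ln((1+r)/(1−r)) = ½·ln(3.1667) = 0.5763.
n = ((z_{α} + z_β)/C)² + 3.
(1.645 + 0.842) / 0.5763 = 2.487 / 0.5763 = 4.315.
n = 4.315² + 3 = 18.62 + 3 = 21.6.
Round up.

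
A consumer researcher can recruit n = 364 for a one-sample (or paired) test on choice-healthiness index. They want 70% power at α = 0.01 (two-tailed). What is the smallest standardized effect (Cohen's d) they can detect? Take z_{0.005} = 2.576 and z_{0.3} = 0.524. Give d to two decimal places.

For a single sample (or paired design) of n = 364: d_min = (z_{α/2} + z_β)/√n.
z-sum = 2.576 + 0.524 = 3.100.
d_min = 3.100 / √364 = 3.100 / 19.079 = 0.162.

d_min ≈ 0.16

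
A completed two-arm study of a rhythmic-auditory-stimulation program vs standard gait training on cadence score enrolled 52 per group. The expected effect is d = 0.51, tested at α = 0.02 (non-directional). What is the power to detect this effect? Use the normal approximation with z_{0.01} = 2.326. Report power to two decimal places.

power ≈ 0.61

For two equal groups, power = Φ(d·√(n/2) − z_{α/2}).
d·√(n/2) = 0.51 × √(52/2) = 0.51 × 5.099 = 2.600.
z_β = 2.600 − 2.326 = 0.274.
Power = Φ(0.274) = 0.608.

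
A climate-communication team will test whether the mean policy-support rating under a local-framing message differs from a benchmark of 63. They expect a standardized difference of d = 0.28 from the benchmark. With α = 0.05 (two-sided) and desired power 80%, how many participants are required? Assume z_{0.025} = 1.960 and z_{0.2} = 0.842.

n = 101

For a one-sample test: n = ((z_{α/2} + z_β) / d)².
z_{α/2} + z_β = 1.960 + 0.842 = 2.802.
n = (2.802 / 0.28)² = 10.007² = 100.14.
Round up.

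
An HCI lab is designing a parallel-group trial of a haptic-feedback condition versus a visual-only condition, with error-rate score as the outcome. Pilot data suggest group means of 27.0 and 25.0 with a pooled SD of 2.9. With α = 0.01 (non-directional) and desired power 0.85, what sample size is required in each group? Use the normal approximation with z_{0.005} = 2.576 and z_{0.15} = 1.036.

Cohen's d = |M₁ − M₂| / SD_pooled = |27.0 − 25.0| / 2.9 = 2.0 / 2.9 = 0.690.
For two independent groups with equal n: n = 2·((z_{α/2} + z_β) / d)².
z_{α/2} + z_β = 2.576 + 1.036 = 3.612.
n = 2 × (3.612 / 0.690)² = 2 × 5.235² = 2 × 27.40 = 54.8.
Round up to the next whole participant.

n = 55 per group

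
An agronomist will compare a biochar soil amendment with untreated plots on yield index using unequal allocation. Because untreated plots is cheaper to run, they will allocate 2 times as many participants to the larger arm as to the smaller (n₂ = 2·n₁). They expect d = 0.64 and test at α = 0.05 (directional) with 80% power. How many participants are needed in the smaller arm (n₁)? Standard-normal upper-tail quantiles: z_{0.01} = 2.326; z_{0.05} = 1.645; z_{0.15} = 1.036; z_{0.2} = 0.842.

With allocation ratio k = n₂/n₁ = 2, Var(x̄₁−x̄₂) = σ²(1/n₁ + 1/(k·n₁)) = σ²·(k+1)/(k·n₁).
So n₁ = (1 + 1/k)·((z_{α} + z_β)/d)² = 1.500 × (2.487/0.64)².
n₁ = 1.500 × 15.10 = 22.7.
Round up: n₁ = 23, giving n₂ = 2 × 23 = 46.

n₁ = 23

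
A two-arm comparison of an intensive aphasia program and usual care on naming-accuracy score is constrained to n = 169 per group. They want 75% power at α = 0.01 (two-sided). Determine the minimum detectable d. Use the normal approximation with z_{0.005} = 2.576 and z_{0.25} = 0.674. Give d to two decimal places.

For two independent groups of n = 169 each: d_min = (z_{α/2} + z_β)·√(2/n).
z-sum = 2.576 + 0.674 = 3.250.
d_min = 3.250 × √(2/169) = 3.250 × 0.1088 = 0.354.

d_min ≈ 0.35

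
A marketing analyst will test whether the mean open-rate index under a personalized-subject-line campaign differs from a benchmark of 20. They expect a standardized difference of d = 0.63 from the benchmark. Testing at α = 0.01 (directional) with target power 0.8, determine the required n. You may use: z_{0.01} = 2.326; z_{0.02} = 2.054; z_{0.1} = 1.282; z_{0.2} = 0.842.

n = 26

For a one-sample test: n = ((z_{α} + z_β) / d)².
z_{α} + z_β = 2.326 + 0.842 = 3.168.
n = (3.168 / 0.63)² = 5.029² = 25.29.
Round up.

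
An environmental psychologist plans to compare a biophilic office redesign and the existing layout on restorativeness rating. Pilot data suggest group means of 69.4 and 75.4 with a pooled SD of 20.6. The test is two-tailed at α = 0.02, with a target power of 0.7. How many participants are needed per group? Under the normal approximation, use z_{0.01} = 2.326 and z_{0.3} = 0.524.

Cohen's d = |M₁ − M₂| / SD_pooled = |69.4 − 75.4| / 20.6 = 6.0 / 20.6 = 0.291.
For two independent groups with equal n: n = 2·((z_{α/2} + z_β) / d)².
z_{α/2} + z_β = 2.326 + 0.524 = 2.850.
n = 2 × (2.850 / 0.291)² = 2 × 9.794² = 2 × 95.92 = 191.8.
Round up to the next whole participant.

n = 192 per group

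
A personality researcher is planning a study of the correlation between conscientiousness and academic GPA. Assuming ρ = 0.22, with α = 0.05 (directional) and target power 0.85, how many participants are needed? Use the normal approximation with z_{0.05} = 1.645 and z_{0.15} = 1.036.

Fisher's z: C = ½·ln((1+r)/(1−r)) = ½·ln(1.5641) = 0.2237.
n = ((z_{α} + z_β)/C)² + 3.
(1.645 + 1.036) / 0.2237 = 2.681 / 0.2237 = 11.985.
n = 11.985² + 3 = 143.64 + 3 = 146.6.
Round up.

n = 147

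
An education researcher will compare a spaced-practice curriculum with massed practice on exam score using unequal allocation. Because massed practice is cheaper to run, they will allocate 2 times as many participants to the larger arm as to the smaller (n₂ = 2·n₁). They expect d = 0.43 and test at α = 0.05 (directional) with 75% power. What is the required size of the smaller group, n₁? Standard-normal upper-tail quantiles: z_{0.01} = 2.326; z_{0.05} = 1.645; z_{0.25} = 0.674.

n₁ = 44

With allocation ratio k = n₂/n₁ = 2, Var(x̄₁−x̄₂) = σ²(1/n₁ + 1/(k·n₁)) = σ²·(k+1)/(k·n₁).
So n₁ = (1 + 1/k)·((z_{α} + z_β)/d)² = 1.500 × (2.319/0.43)².
n₁ = 1.500 × 29.08 = 43.6.
Round up: n₁ = 44, giving n₂ = 2 × 44 = 88.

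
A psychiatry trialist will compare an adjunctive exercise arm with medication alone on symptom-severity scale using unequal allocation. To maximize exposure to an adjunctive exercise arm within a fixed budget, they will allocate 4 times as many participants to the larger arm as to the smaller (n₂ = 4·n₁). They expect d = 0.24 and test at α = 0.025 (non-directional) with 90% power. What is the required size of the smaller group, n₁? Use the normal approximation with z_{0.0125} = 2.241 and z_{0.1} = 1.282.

With allocation ratio k = n₂/n₁ = 4, Var(x̄₁−x̄₂) = σ²(1/n₁ + 1/(k·n₁)) = σ²·(k+1)/(k·n₁).
So n₁ = (1 + 1/k)·((z_{α/2} + z_β)/d)² = 1.250 × (3.523/0.24)².
n₁ = 1.250 × 215.48 = 269.3.
Round up: n₁ = 270, giving n₂ = 4 × 270 = 1080.

n₁ = 270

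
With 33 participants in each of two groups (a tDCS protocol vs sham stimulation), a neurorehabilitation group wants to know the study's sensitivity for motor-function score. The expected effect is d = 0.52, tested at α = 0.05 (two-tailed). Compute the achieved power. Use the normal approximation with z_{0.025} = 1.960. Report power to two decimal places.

power ≈ 0.56

For two equal groups, power = Φ(d·√(n/2) − z_{α/2}).
d·√(n/2) = 0.52 × √(33/2) = 0.52 × 4.062 = 2.112.
z_β = 2.112 − 1.960 = 0.152.
Power = Φ(0.152) = 0.561.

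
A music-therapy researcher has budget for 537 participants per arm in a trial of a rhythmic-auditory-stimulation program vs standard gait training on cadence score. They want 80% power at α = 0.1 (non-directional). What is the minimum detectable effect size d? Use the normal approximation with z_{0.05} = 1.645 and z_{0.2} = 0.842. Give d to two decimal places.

For two independent groups of n = 537 each: d_min = (z_{α/2} + z_β)·√(2/n).
z-sum = 1.645 + 0.842 = 2.487.
d_min = 2.487 × √(2/537) = 2.487 × 0.0610 = 0.152.

d_min ≈ 0.15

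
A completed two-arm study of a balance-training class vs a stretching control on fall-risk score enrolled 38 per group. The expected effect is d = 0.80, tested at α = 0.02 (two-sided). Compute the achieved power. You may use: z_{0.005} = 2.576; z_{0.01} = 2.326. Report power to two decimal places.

For two equal groups, power = Φ(d·√(n/2) − z_{α/2}).
d·√(n/2) = 0.80 × √(38/2) = 0.80 × 4.359 = 3.487.
z_β = 3.487 − 2.326 = 1.161.
Power = Φ(1.161) = 0.877.

power ≈ 0.88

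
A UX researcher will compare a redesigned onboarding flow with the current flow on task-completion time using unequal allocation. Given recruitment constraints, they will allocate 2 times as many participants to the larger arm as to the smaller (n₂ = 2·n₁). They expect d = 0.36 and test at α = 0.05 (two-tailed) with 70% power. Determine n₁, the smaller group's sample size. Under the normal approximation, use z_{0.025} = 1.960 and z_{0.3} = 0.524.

n₁ = 72

With allocation ratio k = n₂/n₁ = 2, Var(x̄₁−x̄₂) = σ²(1/n₁ + 1/(k·n₁)) = σ²·(k+1)/(k·n₁).
So n₁ = (1 + 1/k)·((z_{α/2} + z_β)/d)² = 1.500 × (2.484/0.36)².
n₁ = 1.500 × 47.61 = 71.4.
Round up: n₁ = 72, giving n₂ = 2 × 72 = 144.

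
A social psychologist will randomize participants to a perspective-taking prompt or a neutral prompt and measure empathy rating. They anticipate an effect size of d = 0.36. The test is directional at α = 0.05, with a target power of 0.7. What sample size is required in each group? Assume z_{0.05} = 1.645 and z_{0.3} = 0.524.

n = 73 per group

For two independent groups with equal n: n = 2·((z_{α} + z_β) / d)².
z_{α} + z_β = 1.645 + 0.524 = 2.169.
n = 2 × (2.169 / 0.36)² = 2 × 6.025² = 2 × 36.30 = 72.6.
Round up to the next whole participant.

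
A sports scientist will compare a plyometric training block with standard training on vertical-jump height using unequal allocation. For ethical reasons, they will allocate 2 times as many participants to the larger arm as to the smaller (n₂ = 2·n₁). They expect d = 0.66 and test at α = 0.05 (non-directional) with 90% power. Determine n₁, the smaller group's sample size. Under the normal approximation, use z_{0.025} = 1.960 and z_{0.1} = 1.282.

With allocation ratio k = n₂/n₁ = 2, Var(x̄₁−x̄₂) = σ²(1/n₁ + 1/(k·n₁)) = σ²·(k+1)/(k·n₁).
So n₁ = (1 + 1/k)·((z_{α/2} + z_β)/d)² = 1.500 × (3.242/0.66)².
n₁ = 1.500 × 24.13 = 36.2.
Round up: n₁ = 37, giving n₂ = 2 × 37 = 74.

n₁ = 37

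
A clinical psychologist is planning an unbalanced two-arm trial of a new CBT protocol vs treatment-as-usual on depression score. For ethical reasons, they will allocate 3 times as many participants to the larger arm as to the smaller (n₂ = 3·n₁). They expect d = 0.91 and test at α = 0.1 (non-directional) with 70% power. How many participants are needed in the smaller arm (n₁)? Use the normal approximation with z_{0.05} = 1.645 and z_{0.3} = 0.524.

With allocation ratio k = n₂/n₁ = 3, Var(x̄₁−x̄₂) = σ²(1/n₁ + 1/(k·n₁)) = σ²·(k+1)/(k·n₁).
So n₁ = (1 + 1/k)·((z_{α/2} + z_β)/d)² = 1.333 × (2.169/0.91)².
n₁ = 1.333 × 5.68 = 7.6.
Round up: n₁ = 8, giving n₂ = 3 × 8 = 24.

n₁ = 8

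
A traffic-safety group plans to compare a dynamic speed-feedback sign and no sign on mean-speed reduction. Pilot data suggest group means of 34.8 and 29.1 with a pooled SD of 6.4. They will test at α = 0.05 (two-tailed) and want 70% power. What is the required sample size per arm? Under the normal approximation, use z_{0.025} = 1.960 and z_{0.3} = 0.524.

n = 16 per group

Cohen's d = |M₁ − M₂| / SD_pooled = |34.8 − 29.1| / 6.4 = 5.7 / 6.4 = 0.891.
For two independent groups with equal n: n = 2·((z_{α/2} + z_β) / d)².
z_{α/2} + z_β = 1.960 + 0.524 = 2.484.
n = 2 × (2.484 / 0.891)² = 2 × 2.788² = 2 × 7.77 = 15.5.
Round up to the next whole participant.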